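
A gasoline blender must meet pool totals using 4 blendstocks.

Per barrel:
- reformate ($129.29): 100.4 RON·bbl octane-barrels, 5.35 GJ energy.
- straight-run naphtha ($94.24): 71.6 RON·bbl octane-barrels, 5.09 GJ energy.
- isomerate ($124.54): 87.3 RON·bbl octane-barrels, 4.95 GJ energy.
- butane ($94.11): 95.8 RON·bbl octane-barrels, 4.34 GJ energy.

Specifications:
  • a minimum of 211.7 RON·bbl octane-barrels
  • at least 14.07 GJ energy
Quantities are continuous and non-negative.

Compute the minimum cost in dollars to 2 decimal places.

$265.96

This is a linear program. Let x1 = barrels of reformate, x2 = barrels of straight-run naphtha, x3 = barrels of isomerate, x4 = barrels of butane.
Minimize 129.29x1 + 94.24x2 + 124.54x3 + 94.11x4 subject to:
  100.4x1 + 71.6x2 + 87.3x3 + 95.8x4 ≥ 211.7   (octane-barrels)
  5.35x1 + 5.09x2 + 4.95x3 + 4.34x4 ≥ 14.07   (energy)
  x1, x2, x3, x4 ≥ 0.
The cheapest feasible vertex uses only straight-run naphtha, butane; reformate, isomerate are not used. There the octane-barrels and energy constraints are tight.
Optimal quantities: straight-run naphtha = 2.42612 barrels, butane = 0.39655 barrels.
Cost = 94.24·2.42612 + 94.11·0.39655 = 265.9569.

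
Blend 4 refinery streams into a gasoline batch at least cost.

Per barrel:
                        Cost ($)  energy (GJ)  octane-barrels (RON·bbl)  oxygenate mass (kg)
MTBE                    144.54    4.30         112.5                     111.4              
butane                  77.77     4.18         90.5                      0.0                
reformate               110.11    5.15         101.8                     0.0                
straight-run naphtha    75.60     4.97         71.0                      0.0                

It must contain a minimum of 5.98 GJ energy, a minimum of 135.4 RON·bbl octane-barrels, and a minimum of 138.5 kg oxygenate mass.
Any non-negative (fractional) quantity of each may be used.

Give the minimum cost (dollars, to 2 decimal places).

$189.35

Let x1 = barrels of MTBE, x2 = barrels of butane, x3 = barrels of reformate, x4 = barrels of straight-run naphtha.
Minimise 144.54x1 + 77.77x2 + 110.11x3 + 75.6x4 with:
  4.3x1 + 4.18x2 + 5.15x3 + 4.97x4 ≥ 5.98   (energy)
  112.5x1 + 90.5x2 + 101.8x3 + 71x4 ≥ 135.4   (octane-barrels)
  111.4x1 ≥ 138.5   (oxygenate mass)
  x1, x2, x3, x4 ≥ 0.
The minimum-cost mix takes nothing from butane, reformate — only MTBE, straight-run naphtha. There the energy and oxygenate mass constraints are tight.
Optimal quantities: MTBE = 1.2433 barrels, straight-run naphtha = 0.12756 barrels.
Hence cost = 144.54·1.2433 + 75.6·0.12756 = $189.3501.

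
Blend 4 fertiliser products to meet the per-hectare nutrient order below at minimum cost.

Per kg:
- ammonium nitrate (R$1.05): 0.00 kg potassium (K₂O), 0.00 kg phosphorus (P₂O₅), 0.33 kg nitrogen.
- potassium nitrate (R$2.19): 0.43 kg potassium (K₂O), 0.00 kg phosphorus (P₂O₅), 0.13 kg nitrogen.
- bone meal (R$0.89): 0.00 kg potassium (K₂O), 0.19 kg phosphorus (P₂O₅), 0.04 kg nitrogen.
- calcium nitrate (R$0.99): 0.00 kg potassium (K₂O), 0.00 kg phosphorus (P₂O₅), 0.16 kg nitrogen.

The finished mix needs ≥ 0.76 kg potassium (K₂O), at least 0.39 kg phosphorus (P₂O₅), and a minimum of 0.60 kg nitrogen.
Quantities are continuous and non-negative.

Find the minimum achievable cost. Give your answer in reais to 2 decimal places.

R$6.61

Let x1 = kg of ammonium nitrate, x2 = kg of potassium nitrate, x3 = kg of bone meal, x4 = kg of calcium nitrate.
min 1.05x1 + 2.19x2 + 0.89x3 + 0.99x4 with:
  0.43x2 ≥ 0.76   (potassium (K₂O))
  0.19x3 ≥ 0.39   (phosphorus (P₂O₅))
  0.33x1 + 0.13x2 + 0.04x3 + 0.16x4 ≥ 0.6   (nitrogen)
  x1, x2, x3, x4 ≥ 0.
The cheapest feasible vertex uses only ammonium nitrate, potassium nitrate, bone meal; calcium nitrate is not used. The potassium (K₂O), phosphorus (P₂O₅), nitrogen requirements are met with equality.
That vertex is x1 = 0.8731, x2 = 1.767, x3 = 2.053.
Objective = 1.05·0.8731 + 2.19·1.767 + 0.89·2.053 = 6.6137.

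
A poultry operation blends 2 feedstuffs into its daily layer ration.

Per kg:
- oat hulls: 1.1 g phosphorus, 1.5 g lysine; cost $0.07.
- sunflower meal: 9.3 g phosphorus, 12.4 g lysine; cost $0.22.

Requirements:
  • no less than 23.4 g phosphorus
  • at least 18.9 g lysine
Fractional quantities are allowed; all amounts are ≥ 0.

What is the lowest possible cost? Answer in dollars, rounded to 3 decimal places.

This is a linear program. Let x1 = kg of oat hulls, x2 = kg of sunflower meal.
Minimize 0.07x1 + 0.22x2 s.t.:
  1.1x1 + 9.3x2 ≥ 23.4   (phosphorus)
  1.5x1 + 12.4x2 ≥ 18.9   (lysine)
  x1, x2 ≥ 0.
At the optimum only sunflower meal is positive (oat hulls = 0). The phosphorus requirement is met with equality.
Optimal quantities: sunflower meal = 2.516 kg.
Hence cost = 0.22·2.516 = $0.55352.

$0.554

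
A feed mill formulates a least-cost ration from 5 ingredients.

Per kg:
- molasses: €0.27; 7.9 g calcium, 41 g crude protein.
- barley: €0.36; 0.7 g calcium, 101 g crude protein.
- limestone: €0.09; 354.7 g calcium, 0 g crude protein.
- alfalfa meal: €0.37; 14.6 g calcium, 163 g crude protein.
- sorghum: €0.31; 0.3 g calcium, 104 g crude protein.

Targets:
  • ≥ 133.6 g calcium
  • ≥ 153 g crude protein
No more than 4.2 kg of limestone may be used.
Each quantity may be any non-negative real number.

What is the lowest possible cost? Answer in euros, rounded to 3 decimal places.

€0.378

Treat it as an LP. Let x1 = kg of molasses, x2 = kg of barley, x3 = kg of limestone, x4 = kg of alfalfa meal, x5 = kg of sorghum.
min 0.27x1 + 0.36x2 + 0.09x3 + 0.37x4 + 0.31x5 with:
  7.9x1 + 0.7x2 + 354.7x3 + 14.6x4 + 0.3x5 ≥ 133.6   (calcium)
  41x1 + 101x2 + 163x4 + 104x5 ≥ 153   (crude protein)
  x3 ≤ 4.2
  x1, x2, x3, x4, x5 ≥ 0.
The minimum-cost mix takes nothing from molasses, barley, sorghum — only limestone, alfalfa meal. Binding constraints: calcium and crude protein.
Solving gives x3 = 0.338, x4 = 0.9387.
Hence cost = 0.09·0.338 + 0.37·0.9387 = €0.37774.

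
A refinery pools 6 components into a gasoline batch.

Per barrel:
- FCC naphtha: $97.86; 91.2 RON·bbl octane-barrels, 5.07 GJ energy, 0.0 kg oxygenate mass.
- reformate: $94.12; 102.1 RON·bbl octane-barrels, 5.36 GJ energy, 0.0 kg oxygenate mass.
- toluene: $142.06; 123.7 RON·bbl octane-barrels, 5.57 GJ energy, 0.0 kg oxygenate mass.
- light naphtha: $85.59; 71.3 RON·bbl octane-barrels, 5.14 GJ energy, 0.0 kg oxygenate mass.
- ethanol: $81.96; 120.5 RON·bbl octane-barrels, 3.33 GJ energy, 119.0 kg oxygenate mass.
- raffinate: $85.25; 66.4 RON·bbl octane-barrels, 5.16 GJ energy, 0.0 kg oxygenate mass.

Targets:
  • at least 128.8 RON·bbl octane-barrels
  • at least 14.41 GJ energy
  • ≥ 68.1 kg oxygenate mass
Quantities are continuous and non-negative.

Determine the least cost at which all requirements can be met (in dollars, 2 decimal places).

Treat it as an LP. Let x1 = barrels of FCC naphtha, x2 = barrels of reformate, x3 = barrels of toluene, x4 = barrels of light naphtha, x5 = barrels of ethanol, x6 = barrels of raffinate.
Minimize 97.86x1 + 94.12x2 + 142.06x3 + 85.59x4 + 81.96x5 + 85.25x6 s.t.:
  91.2x1 + 102.1x2 + 123.7x3 + 71.3x4 + 120.5x5 + 66.4x6 ≥ 128.8   (octane-barrels)
  5.07x1 + 5.36x2 + 5.57x3 + 5.14x4 + 3.33x5 + 5.16x6 ≥ 14.41   (energy)
  119x5 ≥ 68.1   (oxygenate mass)
  x1, x2, x3, x4, x5, x6 ≥ 0.
At the optimum only ethanol, raffinate are positive (FCC naphtha, reformate, toluene, light naphtha = 0). There the energy and oxygenate mass constraints are tight.
Solving gives x5 = 0.57227, x6 = 2.4233.
Cost = 81.96·0.57227 + 85.25·2.4233 = 253.4896.

$253.49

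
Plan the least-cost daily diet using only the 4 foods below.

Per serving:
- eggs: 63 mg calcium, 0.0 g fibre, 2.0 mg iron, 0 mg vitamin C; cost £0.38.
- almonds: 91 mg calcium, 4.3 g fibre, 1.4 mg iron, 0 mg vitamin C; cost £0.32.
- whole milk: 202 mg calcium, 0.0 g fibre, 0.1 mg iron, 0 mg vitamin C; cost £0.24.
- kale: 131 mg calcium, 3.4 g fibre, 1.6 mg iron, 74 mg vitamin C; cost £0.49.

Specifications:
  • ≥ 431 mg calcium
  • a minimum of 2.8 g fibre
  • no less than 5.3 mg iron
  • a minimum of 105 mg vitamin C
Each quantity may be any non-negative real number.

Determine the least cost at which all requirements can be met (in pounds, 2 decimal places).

£1.44

Treat it as an LP. Let x1 = servings of eggs, x2 = servings of almonds, x3 = servings of whole milk, x4 = servings of kale.
min 0.38x1 + 0.32x2 + 0.24x3 + 0.49x4 subject to:
  63x1 + 91x2 + 202x3 + 131x4 ≥ 431   (calcium)
  4.3x2 + 3.4x4 ≥ 2.8   (fibre)
  2x1 + 1.4x2 + 0.1x3 + 1.6x4 ≥ 5.3   (iron)
  74x4 ≥ 105   (vitamin C)
  x1, x2, x3, x4 ≥ 0.
The minimum-cost mix takes nothing from almonds — only eggs, whole milk, kale. There the calcium, iron, vitamin C constraints are tight.
Optimal quantities: eggs = 1.477 servings, whole milk = 0.7528 servings, kale = 1.419 servings.
Cost = 0.38·1.477 + 0.24·0.7528 + 0.49·1.419 = 1.4372.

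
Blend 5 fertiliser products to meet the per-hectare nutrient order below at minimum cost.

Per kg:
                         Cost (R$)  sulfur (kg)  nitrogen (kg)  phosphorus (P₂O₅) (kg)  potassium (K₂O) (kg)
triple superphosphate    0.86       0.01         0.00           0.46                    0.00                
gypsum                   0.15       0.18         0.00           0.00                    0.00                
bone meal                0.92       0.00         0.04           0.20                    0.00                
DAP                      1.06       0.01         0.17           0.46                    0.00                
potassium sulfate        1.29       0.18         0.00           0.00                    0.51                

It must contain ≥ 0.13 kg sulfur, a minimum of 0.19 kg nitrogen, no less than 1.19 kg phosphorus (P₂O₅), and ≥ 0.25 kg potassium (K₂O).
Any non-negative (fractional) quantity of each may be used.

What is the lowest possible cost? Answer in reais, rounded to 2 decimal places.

R$3.09

Treat it as an LP. Let x1 = kg of triple superphosphate, x2 = kg of gypsum, x3 = kg of bone meal, x4 = kg of DAP, x5 = kg of potassium sulfate.
min 0.86x1 + 0.15x2 + 0.92x3 + 1.06x4 + 1.29x5 s.t.:
  0.01x1 + 0.18x2 + 0.01x4 + 0.18x5 ≥ 0.13   (sulfur)
  0.04x3 + 0.17x4 ≥ 0.19   (nitrogen)
  0.46x1 + 0.2x3 + 0.46x4 ≥ 1.19   (phosphorus (P₂O₅))
  0.51x5 ≥ 0.25   (potassium (K₂O))
  x1, x2, x3, x4, x5 ≥ 0.
The cheapest feasible vertex uses only triple superphosphate, gypsum, DAP, potassium sulfate; bone meal is not used. Binding constraints: sulfur, nitrogen, phosphorus (P₂O₅), potassium (K₂O).
Optimal quantities: triple superphosphate = 1.469 kg, gypsum = 0.08831 kg, DAP = 1.118 kg, potassium sulfate = 0.4902 kg.
Objective = 0.86·1.469 + 0.15·0.08831 + 1.06·1.118 + 1.29·0.4902 = 3.0940.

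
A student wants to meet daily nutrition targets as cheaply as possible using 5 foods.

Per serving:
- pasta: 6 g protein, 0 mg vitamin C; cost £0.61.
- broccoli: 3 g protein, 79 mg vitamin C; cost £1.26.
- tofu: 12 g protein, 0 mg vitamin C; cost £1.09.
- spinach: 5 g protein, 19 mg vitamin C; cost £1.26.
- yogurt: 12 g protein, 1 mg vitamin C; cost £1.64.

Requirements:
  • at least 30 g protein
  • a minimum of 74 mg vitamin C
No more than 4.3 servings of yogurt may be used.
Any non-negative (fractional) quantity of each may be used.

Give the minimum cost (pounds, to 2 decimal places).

Set it up as a linear program. Let x1 = servings of pasta, x2 = servings of broccoli, x3 = servings of tofu, x4 = servings of spinach, x5 = servings of yogurt.
Minimize 0.61x1 + 1.26x2 + 1.09x3 + 1.26x4 + 1.64x5 with:
  6x1 + 3x2 + 12x3 + 5x4 + 12x5 ≥ 30   (protein)
  79x2 + 19x4 + 1x5 ≥ 74   (vitamin C)
  x5 ≤ 4.3
  x1, x2, x3, x4, x5 ≥ 0.
The cheapest feasible vertex uses only broccoli, tofu; pasta, spinach, yogurt are not used. There the protein and vitamin C constraints are tight.
That vertex is x2 = 0.9367, x3 = 2.266.
Hence cost = 1.26·0.9367 + 1.09·2.266 = £3.6502.

£3.65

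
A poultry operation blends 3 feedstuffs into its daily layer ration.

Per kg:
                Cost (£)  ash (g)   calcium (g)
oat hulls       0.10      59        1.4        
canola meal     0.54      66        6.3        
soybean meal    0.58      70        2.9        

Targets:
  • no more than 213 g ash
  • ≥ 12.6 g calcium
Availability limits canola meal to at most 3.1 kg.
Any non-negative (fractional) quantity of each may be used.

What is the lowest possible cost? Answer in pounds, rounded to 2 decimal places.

Let x1 = kg of oat hulls, x2 = kg of canola meal, x3 = kg of soybean meal.
Minimise 0.1x1 + 0.54x2 + 0.58x3 s.t.:
  59x1 + 66x2 + 70x3 ≤ 213   (ash)
  1.4x1 + 6.3x2 + 2.9x3 ≥ 12.6   (calcium)
  x2 ≤ 3.1
  x1, x2, x3 ≥ 0.
The optimal basis is {oat hulls, canola meal}; soybean meal drops out. There the ash and calcium constraints are tight.
Optimal quantities: oat hulls = 1.827 kg, canola meal = 1.594 kg.
Cost = 0.1·1.827 + 0.54·1.594 = 1.0435.

£1.04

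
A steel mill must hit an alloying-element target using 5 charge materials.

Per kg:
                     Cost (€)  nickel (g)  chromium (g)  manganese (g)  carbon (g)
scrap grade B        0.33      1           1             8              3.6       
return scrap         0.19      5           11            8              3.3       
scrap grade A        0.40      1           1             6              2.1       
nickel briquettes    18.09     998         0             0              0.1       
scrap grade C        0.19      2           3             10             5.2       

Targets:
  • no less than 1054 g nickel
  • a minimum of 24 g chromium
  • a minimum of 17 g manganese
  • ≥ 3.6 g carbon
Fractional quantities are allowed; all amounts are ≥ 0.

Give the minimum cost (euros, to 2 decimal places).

€19.32

Set it up as a linear program. Let x1 = kg of scrap grade B, x2 = kg of return scrap, x3 = kg of scrap grade A, x4 = kg of nickel briquettes, x5 = kg of scrap grade C.
Minimise 0.33x1 + 0.19x2 + 0.4x3 + 18.09x4 + 0.19x5 with:
  1x1 + 5x2 + 1x3 + 998x4 + 2x5 ≥ 1054   (nickel)
  1x1 + 11x2 + 1x3 + 3x5 ≥ 24   (chromium)
  8x1 + 8x2 + 6x3 + 10x5 ≥ 17   (manganese)
  3.6x1 + 3.3x2 + 2.1x3 + 0.1x4 + 5.2x5 ≥ 3.6   (carbon)
  x1, x2, x3, x4, x5 ≥ 0.
At the optimum only return scrap, nickel briquettes are positive (scrap grade B, scrap grade A, scrap grade C = 0). The nickel and chromium requirements are met with equality.
So return scrap = 2.182 kg, nickel briquettes = 1.045 kg.
Cost = 0.19·2.182 + 18.09·1.045 = 19.3186.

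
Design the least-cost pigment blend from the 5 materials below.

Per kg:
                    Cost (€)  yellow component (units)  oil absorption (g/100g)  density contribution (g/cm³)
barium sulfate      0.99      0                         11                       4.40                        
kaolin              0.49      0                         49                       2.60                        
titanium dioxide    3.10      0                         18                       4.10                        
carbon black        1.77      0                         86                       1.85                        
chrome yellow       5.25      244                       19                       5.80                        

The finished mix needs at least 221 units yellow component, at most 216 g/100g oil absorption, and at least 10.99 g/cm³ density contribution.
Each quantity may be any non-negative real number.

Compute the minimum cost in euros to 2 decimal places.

Set it up as a linear program. Let x1 = kg of barium sulfate, x2 = kg of kaolin, x3 = kg of titanium dioxide, x4 = kg of carbon black, x5 = kg of chrome yellow.
Minimize 0.99x1 + 0.49x2 + 3.1x3 + 1.77x4 + 5.25x5 subject to:
  244x5 ≥ 221   (yellow component)
  11x1 + 49x2 + 18x3 + 86x4 + 19x5 ≤ 216   (oil absorption)
  4.4x1 + 2.6x2 + 4.1x3 + 1.85x4 + 5.8x5 ≥ 10.99   (density contribution)
  x1, x2, x3, x4, x5 ≥ 0.
The minimum-cost mix takes nothing from barium sulfate, titanium dioxide, carbon black — only kaolin, chrome yellow. There the yellow component and density contribution constraints are tight.
That vertex is x2 = 2.206, x5 = 0.9057.
Cost = 0.49·2.206 + 5.25·0.9057 = 5.8359.

€5.84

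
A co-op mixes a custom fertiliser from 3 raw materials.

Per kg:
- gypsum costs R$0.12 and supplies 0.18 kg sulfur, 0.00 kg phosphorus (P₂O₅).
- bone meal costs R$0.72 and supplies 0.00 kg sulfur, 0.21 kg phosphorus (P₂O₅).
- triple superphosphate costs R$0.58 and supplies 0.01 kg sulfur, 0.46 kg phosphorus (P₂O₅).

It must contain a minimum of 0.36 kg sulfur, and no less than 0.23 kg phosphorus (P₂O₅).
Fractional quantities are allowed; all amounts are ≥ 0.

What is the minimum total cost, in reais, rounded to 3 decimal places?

R$0.527

Set it up as a linear program. Let x1 = kg of gypsum, x2 = kg of bone meal, x3 = kg of triple superphosphate.
Minimise 0.12x1 + 0.72x2 + 0.58x3 with:
  0.18x1 + 0.01x3 ≥ 0.36   (sulfur)
  0.21x2 + 0.46x3 ≥ 0.23   (phosphorus (P₂O₅))
  x1, x2, x3 ≥ 0.
At the optimum only gypsum, triple superphosphate are positive (bone meal = 0). The sulfur and phosphorus (P₂O₅) requirements are met with equality.
Solving gives x1 = 1.972, x3 = 0.5.
Total cost: 0.12·1.972 + 0.58·0.5 = 0.52664.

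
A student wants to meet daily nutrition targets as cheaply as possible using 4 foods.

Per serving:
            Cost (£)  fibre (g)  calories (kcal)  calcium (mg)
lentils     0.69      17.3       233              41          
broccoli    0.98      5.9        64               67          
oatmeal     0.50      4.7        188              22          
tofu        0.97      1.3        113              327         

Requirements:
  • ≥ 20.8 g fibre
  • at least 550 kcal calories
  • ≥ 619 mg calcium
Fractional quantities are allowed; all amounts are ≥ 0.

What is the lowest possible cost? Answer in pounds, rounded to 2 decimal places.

Let x1 = servings of lentils, x2 = servings of broccoli, x3 = servings of oatmeal, x4 = servings of tofu.
Minimise 0.69x1 + 0.98x2 + 0.5x3 + 0.97x4 subject to:
  17.3x1 + 5.9x2 + 4.7x3 + 1.3x4 ≥ 20.8   (fibre)
  233x1 + 64x2 + 188x3 + 113x4 ≥ 550   (calories)
  41x1 + 67x2 + 22x3 + 327x4 ≥ 619   (calcium)
  x1, x2, x3, x4 ≥ 0.
The minimum-cost mix takes nothing from broccoli — only lentils, oatmeal, tofu. The fibre, calories, calcium requirements are met with equality.
Solving gives x1 = 0.8444, x3 = 0.8388, x4 = 1.731.
Objective = 0.69·0.8444 + 0.5·0.8388 + 0.97·1.731 = 2.6811.

£2.68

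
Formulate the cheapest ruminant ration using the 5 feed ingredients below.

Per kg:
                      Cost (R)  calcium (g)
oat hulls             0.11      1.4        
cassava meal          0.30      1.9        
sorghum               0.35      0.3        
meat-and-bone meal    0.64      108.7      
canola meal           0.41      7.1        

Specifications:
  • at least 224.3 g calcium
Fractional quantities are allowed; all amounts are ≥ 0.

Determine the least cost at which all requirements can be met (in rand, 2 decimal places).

Let x1 = kg of oat hulls, x2 = kg of cassava meal, x3 = kg of sorghum, x4 = kg of meat-and-bone meal, x5 = kg of canola meal.
Minimise 0.11x1 + 0.3x2 + 0.35x3 + 0.64x4 + 0.41x5 with:
  1.4x1 + 1.9x2 + 0.3x3 + 108.7x4 + 7.1x5 ≥ 224.3   (calcium)
  x1, x2, x3, x4, x5 ≥ 0.
At the optimum only meat-and-bone meal is positive (oat hulls, cassava meal, sorghum, canola meal = 0). There the calcium constraint is tight.
So meat-and-bone meal = 2.063 kg.
Total cost: 0.64·2.063 = 1.3203.

R1.32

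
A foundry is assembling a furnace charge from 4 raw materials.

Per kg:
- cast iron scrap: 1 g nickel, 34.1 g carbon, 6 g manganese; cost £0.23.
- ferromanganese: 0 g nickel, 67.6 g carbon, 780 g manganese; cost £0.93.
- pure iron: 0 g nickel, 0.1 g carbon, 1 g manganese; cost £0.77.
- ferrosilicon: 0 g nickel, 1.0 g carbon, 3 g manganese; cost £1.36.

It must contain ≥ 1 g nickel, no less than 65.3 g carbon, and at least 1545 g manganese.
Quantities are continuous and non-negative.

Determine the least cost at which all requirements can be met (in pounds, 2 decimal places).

Treat it as an LP. Let x1 = kg of cast iron scrap, x2 = kg of ferromanganese, x3 = kg of pure iron, x4 = kg of ferrosilicon.
min 0.23x1 + 0.93x2 + 0.77x3 + 1.36x4 subject to:
  1x1 ≥ 1   (nickel)
  34.1x1 + 67.6x2 + 0.1x3 + 1x4 ≥ 65.3   (carbon)
  6x1 + 780x2 + 1x3 + 3x4 ≥ 1545   (manganese)
  x1, x2, x3, x4 ≥ 0.
The cheapest feasible vertex uses only cast iron scrap, ferromanganese; pure iron, ferrosilicon are not used. Binding constraints: nickel and manganese.
Optimal quantities: cast iron scrap = 1 kg, ferromanganese = 1.973 kg.
Hence cost = 0.23·1 + 0.93·1.973 = £2.0649.

£2.06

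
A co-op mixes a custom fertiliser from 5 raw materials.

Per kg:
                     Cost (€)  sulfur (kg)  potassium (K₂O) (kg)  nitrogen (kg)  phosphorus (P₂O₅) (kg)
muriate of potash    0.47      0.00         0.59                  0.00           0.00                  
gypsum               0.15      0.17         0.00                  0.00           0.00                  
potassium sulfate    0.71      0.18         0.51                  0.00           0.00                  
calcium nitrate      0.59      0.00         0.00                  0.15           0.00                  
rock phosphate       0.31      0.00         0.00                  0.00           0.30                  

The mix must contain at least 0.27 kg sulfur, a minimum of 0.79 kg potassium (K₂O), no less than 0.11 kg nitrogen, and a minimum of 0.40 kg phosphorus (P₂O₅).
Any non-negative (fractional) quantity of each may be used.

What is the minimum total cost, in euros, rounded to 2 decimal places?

Set it up as a linear program. Let x1 = kg of muriate of potash, x2 = kg of gypsum, x3 = kg of potassium sulfate, x4 = kg of calcium nitrate, x5 = kg of rock phosphate.
Minimise 0.47x1 + 0.15x2 + 0.71x3 + 0.59x4 + 0.31x5 s.t.:
  0.17x2 + 0.18x3 ≥ 0.27   (sulfur)
  0.59x1 + 0.51x3 ≥ 0.79   (potassium (K₂O))
  0.15x4 ≥ 0.11   (nitrogen)
  0.3x5 ≥ 0.4   (phosphorus (P₂O₅))
  x1, x2, x3, x4, x5 ≥ 0.
The cheapest feasible vertex uses only muriate of potash, gypsum, calcium nitrate, rock phosphate; potassium sulfate is not used. Binding constraints: sulfur, potassium (K₂O), nitrogen, phosphorus (P₂O₅).
So muriate of potash = 1.339 kg, gypsum = 1.588 kg, calcium nitrate = 0.7333 kg, rock phosphate = 1.333 kg.
Hence cost = 0.47·1.339 + 0.15·1.588 + 0.59·0.7333 + 0.31·1.333 = €1.7134.

€1.71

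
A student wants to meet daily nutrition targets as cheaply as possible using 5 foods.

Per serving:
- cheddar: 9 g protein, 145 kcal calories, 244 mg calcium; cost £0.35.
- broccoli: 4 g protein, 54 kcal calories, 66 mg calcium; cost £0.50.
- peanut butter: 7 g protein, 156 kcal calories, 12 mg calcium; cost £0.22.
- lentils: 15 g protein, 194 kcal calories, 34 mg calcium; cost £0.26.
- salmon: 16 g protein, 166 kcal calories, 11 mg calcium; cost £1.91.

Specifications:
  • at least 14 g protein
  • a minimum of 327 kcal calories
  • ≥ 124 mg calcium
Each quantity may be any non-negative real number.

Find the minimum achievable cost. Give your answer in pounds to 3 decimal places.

£0.486

Treat it as an LP. Let x1 = servings of cheddar, x2 = servings of broccoli, x3 = servings of peanut butter, x4 = servings of lentils, x5 = servings of salmon.
Minimise 0.35x1 + 0.5x2 + 0.22x3 + 0.26x4 + 1.91x5 s.t.:
  9x1 + 4x2 + 7x3 + 15x4 + 16x5 ≥ 14   (protein)
  145x1 + 54x2 + 156x3 + 194x4 + 166x5 ≥ 327   (calories)
  244x1 + 66x2 + 12x3 + 34x4 + 11x5 ≥ 124   (calcium)
  x1, x2, x3, x4, x5 ≥ 0.
At the optimum only cheddar, lentils are positive (broccoli, peanut butter, salmon = 0). There the calories and calcium constraints are tight.
That vertex is x1 = 0.3051, x4 = 1.458.
Cost = 0.35·0.3051 + 0.26·1.458 = 0.48587.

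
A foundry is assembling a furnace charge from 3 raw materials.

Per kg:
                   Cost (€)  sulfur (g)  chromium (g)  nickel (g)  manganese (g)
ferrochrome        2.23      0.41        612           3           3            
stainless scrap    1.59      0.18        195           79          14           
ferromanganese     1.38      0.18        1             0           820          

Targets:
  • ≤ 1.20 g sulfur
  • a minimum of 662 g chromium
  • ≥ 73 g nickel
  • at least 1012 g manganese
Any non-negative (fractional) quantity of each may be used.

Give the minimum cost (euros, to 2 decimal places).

€4.87

Treat it as an LP. Let x1 = kg of ferrochrome, x2 = kg of stainless scrap, x3 = kg of ferromanganese.
Minimise 2.23x1 + 1.59x2 + 1.38x3 with:
  0.41x1 + 0.18x2 + 0.18x3 ≤ 1.2   (sulfur)
  612x1 + 195x2 + 1x3 ≥ 662   (chromium)
  3x1 + 79x2 ≥ 73   (nickel)
  3x1 + 14x2 + 820x3 ≥ 1012   (manganese)
  x1, x2, x3 ≥ 0.
All 3 inputs are positive at the optimum. There the chromium, nickel, manganese constraints are tight.
Solving gives x1 = 0.7949, x2 = 0.8939, x3 = 1.216.
Objective = 2.23·0.7949 + 1.59·0.8939 + 1.38·1.216 = 4.8720.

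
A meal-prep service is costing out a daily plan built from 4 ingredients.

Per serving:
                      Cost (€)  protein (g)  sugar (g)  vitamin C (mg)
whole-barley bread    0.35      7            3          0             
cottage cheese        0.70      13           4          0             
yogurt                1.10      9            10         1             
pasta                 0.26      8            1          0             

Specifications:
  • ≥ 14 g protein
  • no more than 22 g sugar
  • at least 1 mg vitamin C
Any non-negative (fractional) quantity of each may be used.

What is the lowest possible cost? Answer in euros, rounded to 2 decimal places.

€1.26

Treat it as an LP. Let x1 = servings of whole-barley bread, x2 = servings of cottage cheese, x3 = servings of yogurt, x4 = servings of pasta.
Minimise 0.35x1 + 0.7x2 + 1.1x3 + 0.26x4 with:
  7x1 + 13x2 + 9x3 + 8x4 ≥ 14   (protein)
  3x1 + 4x2 + 10x3 + 1x4 ≤ 22   (sugar)
  1x3 ≥ 1   (vitamin C)
  x1, x2, x3, x4 ≥ 0.
At the optimum only yogurt, pasta are positive (whole-barley bread, cottage cheese = 0). The protein and vitamin C requirements are met with equality.
Solving gives x3 = 1, x4 = 0.625.
Objective = 1.1·1 + 0.26·0.625 = 1.2625.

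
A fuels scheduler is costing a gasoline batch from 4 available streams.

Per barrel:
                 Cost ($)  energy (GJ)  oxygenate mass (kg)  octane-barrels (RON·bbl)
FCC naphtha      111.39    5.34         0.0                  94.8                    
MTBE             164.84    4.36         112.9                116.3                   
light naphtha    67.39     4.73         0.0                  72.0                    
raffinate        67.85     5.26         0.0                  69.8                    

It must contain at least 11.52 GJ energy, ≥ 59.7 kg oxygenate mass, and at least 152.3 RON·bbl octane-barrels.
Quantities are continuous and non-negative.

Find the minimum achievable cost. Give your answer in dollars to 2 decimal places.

Let x1 = barrels of FCC naphtha, x2 = barrels of MTBE, x3 = barrels of light naphtha, x4 = barrels of raffinate.
Minimize 111.39x1 + 164.84x2 + 67.39x3 + 67.85x4 with:
  5.34x1 + 4.36x2 + 4.73x3 + 5.26x4 ≥ 11.52   (energy)
  112.9x2 ≥ 59.7   (oxygenate mass)
  94.8x1 + 116.3x2 + 72x3 + 69.8x4 ≥ 152.3   (octane-barrels)
  x1, x2, x3, x4 ≥ 0.
The optimal basis is {MTBE, raffinate}; FCC naphtha, light naphtha drop out. Binding constraints: energy and oxygenate mass.
So MTBE = 0.52879 barrels, raffinate = 1.7518 barrels.
Cost = 164.84·0.52879 + 67.85·1.7518 = 206.0254.

$206.03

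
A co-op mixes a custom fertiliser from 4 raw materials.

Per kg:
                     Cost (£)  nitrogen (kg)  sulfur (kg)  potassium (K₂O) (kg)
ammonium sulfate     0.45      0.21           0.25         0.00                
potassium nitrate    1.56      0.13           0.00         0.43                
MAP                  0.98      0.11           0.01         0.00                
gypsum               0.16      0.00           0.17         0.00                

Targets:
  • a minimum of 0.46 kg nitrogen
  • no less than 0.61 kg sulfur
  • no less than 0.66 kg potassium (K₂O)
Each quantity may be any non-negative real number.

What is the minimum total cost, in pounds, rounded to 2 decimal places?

£3.23

Let x1 = kg of ammonium sulfate, x2 = kg of potassium nitrate, x3 = kg of MAP, x4 = kg of gypsum.
Minimize 0.45x1 + 1.56x2 + 0.98x3 + 0.16x4 s.t.:
  0.21x1 + 0.13x2 + 0.11x3 ≥ 0.46   (nitrogen)
  0.25x1 + 0.01x3 + 0.17x4 ≥ 0.61   (sulfur)
  0.43x2 ≥ 0.66   (potassium (K₂O))
  x1, x2, x3, x4 ≥ 0.
The minimum-cost mix takes nothing from MAP — only ammonium sulfate, potassium nitrate, gypsum. There the nitrogen, sulfur, potassium (K₂O) constraints are tight.
So ammonium sulfate = 1.24 kg, potassium nitrate = 1.535 kg, gypsum = 1.764 kg.
Total cost: 0.45·1.24 + 1.56·1.535 + 0.16·1.764 = 3.2348.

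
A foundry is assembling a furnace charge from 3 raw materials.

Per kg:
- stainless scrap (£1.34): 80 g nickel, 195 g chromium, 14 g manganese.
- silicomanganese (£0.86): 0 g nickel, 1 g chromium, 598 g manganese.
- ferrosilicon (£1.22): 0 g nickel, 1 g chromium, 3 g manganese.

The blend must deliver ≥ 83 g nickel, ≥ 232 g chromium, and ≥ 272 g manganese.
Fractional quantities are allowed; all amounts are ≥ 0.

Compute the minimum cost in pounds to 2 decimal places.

Let x1 = kg of stainless scrap, x2 = kg of silicomanganese, x3 = kg of ferrosilicon.
min 1.34x1 + 0.86x2 + 1.22x3 subject to:
  80x1 ≥ 83   (nickel)
  195x1 + 1x2 + 1x3 ≥ 232   (chromium)
  14x1 + 598x2 + 3x3 ≥ 272   (manganese)
  x1, x2, x3 ≥ 0.
At the optimum only stainless scrap, silicomanganese are positive (ferrosilicon = 0). Binding constraints: chromium and manganese.
So stainless scrap = 1.188 kg, silicomanganese = 0.427 kg.
Cost = 1.34·1.188 + 0.86·0.427 = 1.9591.

£1.96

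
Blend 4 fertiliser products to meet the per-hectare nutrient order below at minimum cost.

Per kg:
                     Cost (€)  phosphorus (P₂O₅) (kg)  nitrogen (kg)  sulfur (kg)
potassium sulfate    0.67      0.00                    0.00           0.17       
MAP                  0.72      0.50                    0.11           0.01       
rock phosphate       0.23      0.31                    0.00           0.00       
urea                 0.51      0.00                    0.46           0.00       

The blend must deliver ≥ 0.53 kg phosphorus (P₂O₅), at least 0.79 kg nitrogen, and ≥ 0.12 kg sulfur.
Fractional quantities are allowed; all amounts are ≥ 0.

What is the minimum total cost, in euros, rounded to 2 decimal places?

This is a linear program. Let x1 = kg of potassium sulfate, x2 = kg of MAP, x3 = kg of rock phosphate, x4 = kg of urea.
Minimise 0.67x1 + 0.72x2 + 0.23x3 + 0.51x4 subject to:
  0.5x2 + 0.31x3 ≥ 0.53   (phosphorus (P₂O₅))
  0.11x2 + 0.46x4 ≥ 0.79   (nitrogen)
  0.17x1 + 0.01x2 ≥ 0.12   (sulfur)
  x1, x2, x3, x4 ≥ 0.
The minimum-cost mix takes nothing from MAP — only potassium sulfate, rock phosphate, urea. There the phosphorus (P₂O₅), nitrogen, sulfur constraints are tight.
Solving gives x1 = 0.7059, x3 = 1.71, x4 = 1.717.
Total cost: 0.67·0.7059 + 0.23·1.71 + 0.51·1.717 = 1.7419.

€1.74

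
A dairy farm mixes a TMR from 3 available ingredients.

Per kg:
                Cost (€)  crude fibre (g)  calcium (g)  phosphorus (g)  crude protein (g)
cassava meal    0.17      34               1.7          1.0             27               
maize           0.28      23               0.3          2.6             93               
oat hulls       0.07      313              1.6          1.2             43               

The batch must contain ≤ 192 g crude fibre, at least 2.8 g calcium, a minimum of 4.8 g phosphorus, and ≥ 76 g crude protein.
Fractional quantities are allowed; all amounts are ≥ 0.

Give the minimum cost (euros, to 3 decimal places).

This is a linear program. Let x1 = kg of cassava meal, x2 = kg of maize, x3 = kg of oat hulls.
Minimise 0.17x1 + 0.28x2 + 0.07x3 with:
  34x1 + 23x2 + 313x3 ≤ 192   (crude fibre)
  1.7x1 + 0.3x2 + 1.6x3 ≥ 2.8   (calcium)
  1x1 + 2.6x2 + 1.2x3 ≥ 4.8   (phosphorus)
  27x1 + 93x2 + 43x3 ≥ 76   (crude protein)
  x1, x2, x3 ≥ 0.
The optimal mix uses every input. There the crude fibre, calcium, phosphorus constraints are tight.
Solving gives x1 = 1.0412, x2 = 1.2574, x3 = 0.40791.
Objective = 0.17·1.0412 + 0.28·1.2574 + 0.07·0.40791 = 0.55763.

€0.558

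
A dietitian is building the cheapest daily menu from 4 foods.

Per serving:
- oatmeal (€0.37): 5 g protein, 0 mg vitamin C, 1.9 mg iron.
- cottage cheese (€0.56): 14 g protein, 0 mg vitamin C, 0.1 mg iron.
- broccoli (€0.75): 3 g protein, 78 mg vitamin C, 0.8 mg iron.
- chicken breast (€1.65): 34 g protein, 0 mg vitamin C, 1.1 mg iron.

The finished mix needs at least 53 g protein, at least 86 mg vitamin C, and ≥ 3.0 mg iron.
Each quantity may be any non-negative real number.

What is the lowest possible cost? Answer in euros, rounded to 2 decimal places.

€2.98

This is a linear program. Let x1 = servings of oatmeal, x2 = servings of cottage cheese, x3 = servings of broccoli, x4 = servings of chicken breast.
Minimize 0.37x1 + 0.56x2 + 0.75x3 + 1.65x4 subject to:
  5x1 + 14x2 + 3x3 + 34x4 ≥ 53   (protein)
  78x3 ≥ 86   (vitamin C)
  1.9x1 + 0.1x2 + 0.8x3 + 1.1x4 ≥ 3   (iron)
  x1, x2, x3, x4 ≥ 0.
The optimal basis is {oatmeal, cottage cheese, broccoli}; chicken breast drops out. The protein, vitamin C, iron requirements are met with equality.
So oatmeal = 0.9457 servings, cottage cheese = 3.212 servings, broccoli = 1.103 servings.
Objective = 0.37·0.9457 + 0.56·3.212 + 0.75·1.103 = 2.9759.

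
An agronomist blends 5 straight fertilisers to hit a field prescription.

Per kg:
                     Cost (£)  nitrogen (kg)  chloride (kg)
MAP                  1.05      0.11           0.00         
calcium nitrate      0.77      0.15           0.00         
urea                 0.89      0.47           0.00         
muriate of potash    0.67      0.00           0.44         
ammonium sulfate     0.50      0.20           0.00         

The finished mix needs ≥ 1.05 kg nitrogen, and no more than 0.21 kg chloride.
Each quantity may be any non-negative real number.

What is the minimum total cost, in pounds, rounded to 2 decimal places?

£1.99

Treat it as an LP. Let x1 = kg of MAP, x2 = kg of calcium nitrate, x3 = kg of urea, x4 = kg of muriate of potash, x5 = kg of ammonium sulfate.
Minimise 1.05x1 + 0.77x2 + 0.89x3 + 0.67x4 + 0.5x5 subject to:
  0.11x1 + 0.15x2 + 0.47x3 + 0.2x5 ≥ 1.05   (nitrogen)
  0.44x4 ≤ 0.21   (chloride)
  x1, x2, x3, x4, x5 ≥ 0.
The optimal basis is {urea}; MAP, calcium nitrate, muriate of potash, ammonium sulfate drop out. Binding constraint: nitrogen.
Solving gives x3 = 2.234.
Hence cost = 0.89·2.234 = £1.9883.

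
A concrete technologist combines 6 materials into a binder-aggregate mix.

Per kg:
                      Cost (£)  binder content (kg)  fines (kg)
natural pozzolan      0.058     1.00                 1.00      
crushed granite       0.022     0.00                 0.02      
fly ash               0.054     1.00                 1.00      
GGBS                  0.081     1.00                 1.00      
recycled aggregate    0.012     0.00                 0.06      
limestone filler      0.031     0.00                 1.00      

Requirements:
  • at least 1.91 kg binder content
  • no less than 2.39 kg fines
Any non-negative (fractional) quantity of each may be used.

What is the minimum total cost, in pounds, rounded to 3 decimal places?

£0.118

This is a linear program. Let x1 = kg of natural pozzolan, x2 = kg of crushed granite, x3 = kg of fly ash, x4 = kg of GGBS, x5 = kg of recycled aggregate, x6 = kg of limestone filler.
Minimize 0.058x1 + 0.022x2 + 0.054x3 + 0.081x4 + 0.012x5 + 0.031x6 s.t.:
  1x1 + 1x3 + 1x4 ≥ 1.91   (binder content)
  1x1 + 0.02x2 + 1x3 + 1x4 + 0.06x5 + 1x6 ≥ 2.39   (fines)
  x1, x2, x3, x4, x5, x6 ≥ 0.
At the optimum only fly ash, limestone filler are positive (natural pozzolan, crushed granite, GGBS, recycled aggregate = 0). The binder content and fines requirements are met with equality.
Optimal quantities: fly ash = 1.91 kg, limestone filler = 0.48 kg.
Total cost: 0.054·1.91 + 0.031·0.48 = 0.11802.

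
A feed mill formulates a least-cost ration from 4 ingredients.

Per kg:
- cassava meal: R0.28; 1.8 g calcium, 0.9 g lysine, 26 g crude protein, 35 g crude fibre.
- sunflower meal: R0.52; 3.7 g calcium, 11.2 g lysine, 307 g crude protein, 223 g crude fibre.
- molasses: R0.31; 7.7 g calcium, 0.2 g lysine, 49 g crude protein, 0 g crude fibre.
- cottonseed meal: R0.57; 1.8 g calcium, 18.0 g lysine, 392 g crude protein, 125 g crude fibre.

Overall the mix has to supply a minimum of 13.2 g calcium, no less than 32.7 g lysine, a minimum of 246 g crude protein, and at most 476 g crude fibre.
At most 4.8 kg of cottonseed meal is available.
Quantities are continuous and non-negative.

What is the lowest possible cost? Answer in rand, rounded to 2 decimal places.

R1.43

Let x1 = kg of cassava meal, x2 = kg of sunflower meal, x3 = kg of molasses, x4 = kg of cottonseed meal.
Minimise 0.28x1 + 0.52x2 + 0.31x3 + 0.57x4 subject to:
  1.8x1 + 3.7x2 + 7.7x3 + 1.8x4 ≥ 13.2   (calcium)
  0.9x1 + 11.2x2 + 0.2x3 + 18x4 ≥ 32.7   (lysine)
  26x1 + 307x2 + 49x3 + 392x4 ≥ 246   (crude protein)
  35x1 + 223x2 + 125x4 ≤ 476   (crude fibre)
  x4 ≤ 4.8
  x1, x2, x3, x4 ≥ 0.
The optimal basis is {molasses, cottonseed meal}; cassava meal, sunflower meal drop out. There the calcium and lysine constraints are tight.
That vertex is x3 = 1.293, x4 = 1.802.
Hence cost = 0.31·1.293 + 0.57·1.802 = R1.4280.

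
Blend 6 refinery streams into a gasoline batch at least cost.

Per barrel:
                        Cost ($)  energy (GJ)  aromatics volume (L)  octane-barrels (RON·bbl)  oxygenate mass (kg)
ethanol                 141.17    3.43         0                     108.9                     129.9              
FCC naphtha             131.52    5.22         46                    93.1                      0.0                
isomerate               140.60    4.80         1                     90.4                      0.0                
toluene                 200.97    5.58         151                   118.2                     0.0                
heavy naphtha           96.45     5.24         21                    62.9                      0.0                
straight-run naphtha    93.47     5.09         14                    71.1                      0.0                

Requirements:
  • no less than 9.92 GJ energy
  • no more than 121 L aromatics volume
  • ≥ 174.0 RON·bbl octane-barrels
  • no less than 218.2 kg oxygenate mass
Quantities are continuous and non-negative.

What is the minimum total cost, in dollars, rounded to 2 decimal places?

$313.49

Let x1 = barrels of ethanol, x2 = barrels of FCC naphtha, x3 = barrels of isomerate, x4 = barrels of toluene, x5 = barrels of heavy naphtha, x6 = barrels of straight-run naphtha.
Minimise 141.17x1 + 131.52x2 + 140.6x3 + 200.97x4 + 96.45x5 + 93.47x6 s.t.:
  3.43x1 + 5.22x2 + 4.8x3 + 5.58x4 + 5.24x5 + 5.09x6 ≥ 9.92   (energy)
  46x2 + 1x3 + 151x4 + 21x5 + 14x6 ≤ 121   (aromatics volume)
  108.9x1 + 93.1x2 + 90.4x3 + 118.2x4 + 62.9x5 + 71.1x6 ≥ 174   (octane-barrels)
  129.9x1 ≥ 218.2   (oxygenate mass)
  x1, x2, x3, x4, x5, x6 ≥ 0.
The minimum-cost mix takes nothing from FCC naphtha, isomerate, toluene, heavy naphtha — only ethanol, straight-run naphtha. There the energy and oxygenate mass constraints are tight.
Solving gives x1 = 1.67975, x6 = 0.816983.
Hence cost = 141.17·1.67975 + 93.47·0.816983 = $313.4937.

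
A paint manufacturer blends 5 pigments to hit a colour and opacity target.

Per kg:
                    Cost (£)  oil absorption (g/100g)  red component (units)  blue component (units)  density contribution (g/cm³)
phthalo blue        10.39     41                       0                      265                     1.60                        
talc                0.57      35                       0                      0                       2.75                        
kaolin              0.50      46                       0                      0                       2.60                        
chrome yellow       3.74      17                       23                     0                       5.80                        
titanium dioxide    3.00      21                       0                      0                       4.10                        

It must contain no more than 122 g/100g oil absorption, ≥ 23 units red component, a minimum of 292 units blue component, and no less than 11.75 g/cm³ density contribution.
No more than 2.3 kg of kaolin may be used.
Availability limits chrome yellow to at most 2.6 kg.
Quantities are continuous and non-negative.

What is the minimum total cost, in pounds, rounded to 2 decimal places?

£16.04

Let x1 = kg of phthalo blue, x2 = kg of talc, x3 = kg of kaolin, x4 = kg of chrome yellow, x5 = kg of titanium dioxide.
Minimize 10.39x1 + 0.57x2 + 0.5x3 + 3.74x4 + 3x5 subject to:
  41x1 + 35x2 + 46x3 + 17x4 + 21x5 ≤ 122   (oil absorption)
  23x4 ≥ 23   (red component)
  265x1 ≥ 292   (blue component)
  1.6x1 + 2.75x2 + 2.6x3 + 5.8x4 + 4.1x5 ≥ 11.75   (density contribution)
  x3 ≤ 2.3
  x4 ≤ 2.6
  x1, x2, x3, x4, x5 ≥ 0.
The minimum-cost mix takes nothing from titanium dioxide — only phthalo blue, talc, kaolin, chrome yellow. There the oil absorption, red component, blue component, density contribution constraints are tight.
Solving gives x1 = 1.102, x2 = 1.044, x3 = 0.5061, x4 = 1.
Objective = 10.39·1.102 + 0.57·1.044 + 0.5·0.5061 + 3.74·1 = 16.0379.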